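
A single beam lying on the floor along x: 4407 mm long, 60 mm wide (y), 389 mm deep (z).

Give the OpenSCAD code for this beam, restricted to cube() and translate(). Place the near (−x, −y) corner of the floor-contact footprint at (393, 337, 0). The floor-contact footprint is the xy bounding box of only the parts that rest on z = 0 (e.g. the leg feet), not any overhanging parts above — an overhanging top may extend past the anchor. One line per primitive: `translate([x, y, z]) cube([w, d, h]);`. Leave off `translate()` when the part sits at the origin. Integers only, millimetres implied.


translate([393, 337, 0]) cube([4407, 60, 389]);


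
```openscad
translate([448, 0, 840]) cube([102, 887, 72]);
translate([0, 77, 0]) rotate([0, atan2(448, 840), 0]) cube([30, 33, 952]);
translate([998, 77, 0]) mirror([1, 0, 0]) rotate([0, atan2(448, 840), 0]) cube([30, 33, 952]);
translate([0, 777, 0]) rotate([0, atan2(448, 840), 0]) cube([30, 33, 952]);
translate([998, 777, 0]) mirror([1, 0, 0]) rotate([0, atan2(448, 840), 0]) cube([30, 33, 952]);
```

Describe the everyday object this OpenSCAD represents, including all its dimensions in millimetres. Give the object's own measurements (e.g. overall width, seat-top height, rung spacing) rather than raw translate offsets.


A sawhorse. A 102×887×72 mm beam (x, y, z) sits on two A-frame leg pairs. Each pair is two raked legs of 30×33 mm section (33 mm along y) splaying symmetrically in x. Each leg rises 840 mm vertically over 448 mm of horizontal reach and is 952 mm long along its own axis. Every leg's outer bottom edge rests on the floor and its outer top edge meets a bottom edge of the beam — the left legs (tilting toward +x) meet the beam's −x bottom edge, the right legs (their mirror images, tilting toward −x) meet its +x bottom edge — so the leg tops tuck under the beam, the beam's underside is 840 mm above the floor, and the feet are 998 mm apart outside-to-outside with the beam centred between them. The two leg pairs are set in 77 mm from either end of the beam.


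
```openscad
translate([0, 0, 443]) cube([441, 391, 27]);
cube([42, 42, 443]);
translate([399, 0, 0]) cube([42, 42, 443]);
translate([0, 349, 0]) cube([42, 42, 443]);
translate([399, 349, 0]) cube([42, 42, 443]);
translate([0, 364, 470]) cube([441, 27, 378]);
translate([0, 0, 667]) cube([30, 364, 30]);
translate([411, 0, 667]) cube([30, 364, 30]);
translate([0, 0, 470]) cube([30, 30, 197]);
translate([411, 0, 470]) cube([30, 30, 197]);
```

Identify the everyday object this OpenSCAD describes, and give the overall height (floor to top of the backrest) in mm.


A chair. The overall height is 848 mm.

A slab on four corner posts with a tall panel at the back — a chair. The seat slab sits at z = 443 with thickness 27, and the 378 mm backrest starts at the seat top, so the overall height is 443 + 27 + 378 = 848 mm.


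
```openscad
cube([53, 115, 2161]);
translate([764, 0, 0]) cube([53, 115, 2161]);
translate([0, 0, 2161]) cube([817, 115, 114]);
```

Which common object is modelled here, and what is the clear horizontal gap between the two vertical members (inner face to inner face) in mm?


A door frame. The clear opening width is 711 mm.

Two 2161 mm tall posts with a header on top — a door frame. The left jamb is 53 mm wide at x = 0; the right jamb starts at x = 764. The clear opening is 764 − 53 = 711 mm.


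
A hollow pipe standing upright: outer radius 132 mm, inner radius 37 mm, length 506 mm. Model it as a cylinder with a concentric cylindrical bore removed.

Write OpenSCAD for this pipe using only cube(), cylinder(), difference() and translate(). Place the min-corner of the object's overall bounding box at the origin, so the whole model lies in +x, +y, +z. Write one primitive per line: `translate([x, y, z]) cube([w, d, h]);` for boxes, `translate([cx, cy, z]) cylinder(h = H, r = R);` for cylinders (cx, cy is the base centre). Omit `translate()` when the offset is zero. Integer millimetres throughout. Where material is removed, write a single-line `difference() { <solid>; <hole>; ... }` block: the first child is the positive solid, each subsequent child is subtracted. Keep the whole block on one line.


difference() { translate([132, 132, 0]) cylinder(h = 506, r = 132); translate([132, 132, 0]) cylinder(h = 506, r = 37); }


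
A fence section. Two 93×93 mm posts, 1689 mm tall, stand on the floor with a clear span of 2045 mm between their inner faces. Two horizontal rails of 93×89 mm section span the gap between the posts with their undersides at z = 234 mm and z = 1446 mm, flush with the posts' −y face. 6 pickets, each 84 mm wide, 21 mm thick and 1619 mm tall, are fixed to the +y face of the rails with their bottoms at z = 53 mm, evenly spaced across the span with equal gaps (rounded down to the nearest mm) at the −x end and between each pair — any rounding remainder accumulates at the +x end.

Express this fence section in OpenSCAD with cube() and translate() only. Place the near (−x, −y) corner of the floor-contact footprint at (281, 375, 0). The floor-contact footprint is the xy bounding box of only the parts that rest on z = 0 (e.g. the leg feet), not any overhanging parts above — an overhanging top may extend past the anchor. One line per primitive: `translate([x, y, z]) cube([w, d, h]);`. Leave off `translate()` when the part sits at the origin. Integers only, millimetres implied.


translate([281, 375, 0]) cube([93, 93, 1689]);
translate([2419, 375, 0]) cube([93, 93, 1689]);
translate([374, 375, 234]) cube([2045, 93, 89]);
translate([374, 375, 1446]) cube([2045, 93, 89]);
translate([594, 468, 53]) cube([84, 21, 1619]);
translate([898, 468, 53]) cube([84, 21, 1619]);
translate([1202, 468, 53]) cube([84, 21, 1619]);
translate([1506, 468, 53]) cube([84, 21, 1619]);
translate([1810, 468, 53]) cube([84, 21, 1619]);
translate([2114, 468, 53]) cube([84, 21, 1619]);


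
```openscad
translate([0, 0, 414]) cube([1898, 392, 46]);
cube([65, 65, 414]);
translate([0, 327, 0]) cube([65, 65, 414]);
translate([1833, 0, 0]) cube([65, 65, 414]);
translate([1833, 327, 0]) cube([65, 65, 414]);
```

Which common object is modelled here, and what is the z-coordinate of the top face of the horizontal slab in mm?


A bench. The seat-top height is 460 mm.

A long slab on four corner posts — a bench. The slab sits at z = 414 with thickness 46, so the top is 414 + 46 = 460 mm.


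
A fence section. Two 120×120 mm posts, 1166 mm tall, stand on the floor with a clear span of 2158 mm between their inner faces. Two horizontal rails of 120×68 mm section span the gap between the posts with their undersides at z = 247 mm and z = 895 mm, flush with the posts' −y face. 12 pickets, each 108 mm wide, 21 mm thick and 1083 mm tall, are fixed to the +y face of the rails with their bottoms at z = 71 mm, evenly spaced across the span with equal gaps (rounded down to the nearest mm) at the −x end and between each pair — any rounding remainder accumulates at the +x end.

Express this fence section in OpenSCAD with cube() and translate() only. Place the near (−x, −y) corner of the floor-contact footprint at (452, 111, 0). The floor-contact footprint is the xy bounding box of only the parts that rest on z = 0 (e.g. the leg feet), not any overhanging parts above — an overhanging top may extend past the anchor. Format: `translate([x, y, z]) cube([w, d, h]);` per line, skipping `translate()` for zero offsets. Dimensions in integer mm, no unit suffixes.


translate([452, 111, 0]) cube([120, 120, 1166]);
translate([2730, 111, 0]) cube([120, 120, 1166]);
translate([572, 111, 247]) cube([2158, 120, 68]);
translate([572, 111, 895]) cube([2158, 120, 68]);
translate([638, 231, 71]) cube([108, 21, 1083]);
translate([812, 231, 71]) cube([108, 21, 1083]);
translate([986, 231, 71]) cube([108, 21, 1083]);
translate([1160, 231, 71]) cube([108, 21, 1083]);
translate([1334, 231, 71]) cube([108, 21, 1083]);
translate([1508, 231, 71]) cube([108, 21, 1083]);
translate([1682, 231, 71]) cube([108, 21, 1083]);
translate([1856, 231, 71]) cube([108, 21, 1083]);
translate([2030, 231, 71]) cube([108, 21, 1083]);
translate([2204, 231, 71]) cube([108, 21, 1083]);
translate([2378, 231, 71]) cube([108, 21, 1083]);
translate([2552, 231, 71]) cube([108, 21, 1083]);


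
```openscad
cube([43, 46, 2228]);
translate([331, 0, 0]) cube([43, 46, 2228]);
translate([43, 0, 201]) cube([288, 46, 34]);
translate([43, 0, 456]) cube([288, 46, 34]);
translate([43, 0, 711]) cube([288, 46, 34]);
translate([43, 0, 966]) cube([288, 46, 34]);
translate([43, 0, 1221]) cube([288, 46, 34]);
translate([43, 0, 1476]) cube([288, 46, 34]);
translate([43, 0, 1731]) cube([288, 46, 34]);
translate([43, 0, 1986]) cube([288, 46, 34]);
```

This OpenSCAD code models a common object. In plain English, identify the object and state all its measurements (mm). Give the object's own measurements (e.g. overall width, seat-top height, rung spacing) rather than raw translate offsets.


A straight ladder. Two 43×46 mm vertical rails, 2228 mm tall, stand 374 mm apart (outside-to-outside) with their front faces coplanar on the −y side. 8 rungs, each 46 mm deep and 34 mm tall, span between the inner faces of the rails, front faces flush with the rails. The lowest rung's underside is at z = 201 mm and rungs are spaced 255 mm apart (underside to underside).


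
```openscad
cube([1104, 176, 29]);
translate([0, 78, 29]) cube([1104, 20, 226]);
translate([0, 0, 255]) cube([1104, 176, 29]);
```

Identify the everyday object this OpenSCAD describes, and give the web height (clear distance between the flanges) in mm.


An I-beam. The web height is 226 mm.

Two wide flanges with a thin centred web — an I-beam. Overall 284 mm minus two 29 mm flanges gives a web of 284 − 2·29 = 226 mm.


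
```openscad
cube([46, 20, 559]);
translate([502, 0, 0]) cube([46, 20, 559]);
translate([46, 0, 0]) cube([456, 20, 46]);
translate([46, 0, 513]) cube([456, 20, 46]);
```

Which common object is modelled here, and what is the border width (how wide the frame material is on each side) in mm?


A picture frame. The border width is 46 mm.

Four thin pieces enclosing a rectangular opening — a picture frame. The two full-height stiles are 559 mm tall; the top rail sits at z = 513 and is 46 mm tall, so the border above the opening is 559 − 513 = 46 mm, matching the stile x-width.


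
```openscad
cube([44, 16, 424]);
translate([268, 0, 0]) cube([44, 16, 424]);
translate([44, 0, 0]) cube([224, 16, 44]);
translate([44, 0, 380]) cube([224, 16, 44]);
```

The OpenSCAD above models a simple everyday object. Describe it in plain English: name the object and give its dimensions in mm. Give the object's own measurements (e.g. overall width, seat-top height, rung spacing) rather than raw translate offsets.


A rectangular picture frame lying in the x–z plane (depth along y). The opening is 224 mm wide (x) by 336 mm tall (z), surrounded by a border 44 mm wide on all four sides. The frame is 16 mm deep and is made of two full-height vertical stiles with two horizontal rails fitted between them.


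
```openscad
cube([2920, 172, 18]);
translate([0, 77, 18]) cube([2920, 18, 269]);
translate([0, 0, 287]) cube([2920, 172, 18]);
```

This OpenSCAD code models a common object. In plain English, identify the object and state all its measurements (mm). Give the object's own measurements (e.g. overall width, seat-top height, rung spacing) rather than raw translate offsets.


An I-beam lying along x, 2920 mm long. Overall section height 305 mm. Two flanges 172 mm wide (y) and 18 mm thick, one on the floor and one at the top; a web 18 mm thick runs between them, centred on the flange width.


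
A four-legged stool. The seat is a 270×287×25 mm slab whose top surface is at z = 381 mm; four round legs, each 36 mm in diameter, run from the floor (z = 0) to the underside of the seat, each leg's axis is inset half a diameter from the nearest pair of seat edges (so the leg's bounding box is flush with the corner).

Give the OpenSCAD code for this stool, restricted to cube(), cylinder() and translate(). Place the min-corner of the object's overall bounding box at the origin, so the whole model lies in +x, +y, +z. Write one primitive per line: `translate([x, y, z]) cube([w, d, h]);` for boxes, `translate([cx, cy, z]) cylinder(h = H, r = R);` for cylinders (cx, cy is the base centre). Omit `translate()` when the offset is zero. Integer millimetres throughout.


// leg_h = 381 - 25 = 356
translate([0, 0, 356]) cube([270, 287, 25]);
translate([18, 18, 0]) cylinder(h = 356, r = 18);
translate([252, 18, 0]) cylinder(h = 356, r = 18);
translate([18, 269, 0]) cylinder(h = 356, r = 18);
translate([252, 269, 0]) cylinder(h = 356, r = 18);


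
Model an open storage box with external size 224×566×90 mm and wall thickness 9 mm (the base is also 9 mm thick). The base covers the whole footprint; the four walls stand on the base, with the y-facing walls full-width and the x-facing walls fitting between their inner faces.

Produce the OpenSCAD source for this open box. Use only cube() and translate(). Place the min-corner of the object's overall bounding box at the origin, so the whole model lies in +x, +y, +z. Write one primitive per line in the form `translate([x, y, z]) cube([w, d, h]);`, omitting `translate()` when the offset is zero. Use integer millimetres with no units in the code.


cube([224, 566, 9]);
translate([0, 0, 9]) cube([224, 9, 81]);
translate([0, 557, 9]) cube([224, 9, 81]);
translate([0, 9, 9]) cube([9, 548, 81]);
translate([215, 9, 9]) cube([9, 548, 81]);


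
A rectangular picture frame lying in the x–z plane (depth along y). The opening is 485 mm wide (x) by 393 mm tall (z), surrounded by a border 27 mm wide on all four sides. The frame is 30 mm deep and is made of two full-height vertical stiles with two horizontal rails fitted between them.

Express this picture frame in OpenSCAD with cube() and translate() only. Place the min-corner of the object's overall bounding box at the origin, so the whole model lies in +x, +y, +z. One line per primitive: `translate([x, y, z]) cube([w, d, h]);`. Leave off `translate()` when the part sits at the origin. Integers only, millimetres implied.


cube([27, 30, 447]);
translate([512, 0, 0]) cube([27, 30, 447]);
translate([27, 0, 0]) cube([485, 30, 27]);
translate([27, 0, 420]) cube([485, 30, 27]);


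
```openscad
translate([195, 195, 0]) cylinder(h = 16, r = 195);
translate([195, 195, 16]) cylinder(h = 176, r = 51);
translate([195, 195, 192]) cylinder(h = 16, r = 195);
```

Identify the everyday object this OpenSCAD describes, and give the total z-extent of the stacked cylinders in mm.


A spool. The overall height is 208 mm.

Three coaxial cylinders, large–small–large — a spool. Two 16 mm flanges and a 176 mm core give 16 + 176 + 16 = 208 mm.


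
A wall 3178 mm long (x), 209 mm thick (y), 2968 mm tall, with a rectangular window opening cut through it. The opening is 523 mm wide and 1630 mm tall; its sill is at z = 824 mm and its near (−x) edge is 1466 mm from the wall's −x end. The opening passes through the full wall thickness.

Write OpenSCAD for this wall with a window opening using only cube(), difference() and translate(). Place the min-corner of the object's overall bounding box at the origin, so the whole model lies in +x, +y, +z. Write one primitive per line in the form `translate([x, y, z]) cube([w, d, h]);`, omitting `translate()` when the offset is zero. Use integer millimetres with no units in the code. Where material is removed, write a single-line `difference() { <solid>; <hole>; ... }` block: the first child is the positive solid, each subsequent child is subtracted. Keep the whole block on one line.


difference() { cube([3178, 209, 2968]); translate([1466, 0, 824]) cube([523, 209, 1630]); }


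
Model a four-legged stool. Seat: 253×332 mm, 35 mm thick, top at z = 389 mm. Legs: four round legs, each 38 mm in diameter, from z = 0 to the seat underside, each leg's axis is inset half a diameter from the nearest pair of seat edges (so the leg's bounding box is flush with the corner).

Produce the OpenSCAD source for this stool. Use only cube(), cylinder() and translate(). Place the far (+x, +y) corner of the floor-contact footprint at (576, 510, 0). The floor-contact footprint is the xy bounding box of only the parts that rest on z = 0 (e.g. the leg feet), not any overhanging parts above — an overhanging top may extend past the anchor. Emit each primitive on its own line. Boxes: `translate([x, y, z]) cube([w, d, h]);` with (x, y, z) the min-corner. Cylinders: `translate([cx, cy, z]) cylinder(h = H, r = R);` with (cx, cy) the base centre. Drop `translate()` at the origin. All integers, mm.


translate([323, 178, 354]) cube([253, 332, 35]);
translate([342, 197, 0]) cylinder(h = 354, r = 19);
translate([557, 197, 0]) cylinder(h = 354, r = 19);
translate([342, 491, 0]) cylinder(h = 354, r = 19);
translate([557, 491, 0]) cylinder(h = 354, r = 19);


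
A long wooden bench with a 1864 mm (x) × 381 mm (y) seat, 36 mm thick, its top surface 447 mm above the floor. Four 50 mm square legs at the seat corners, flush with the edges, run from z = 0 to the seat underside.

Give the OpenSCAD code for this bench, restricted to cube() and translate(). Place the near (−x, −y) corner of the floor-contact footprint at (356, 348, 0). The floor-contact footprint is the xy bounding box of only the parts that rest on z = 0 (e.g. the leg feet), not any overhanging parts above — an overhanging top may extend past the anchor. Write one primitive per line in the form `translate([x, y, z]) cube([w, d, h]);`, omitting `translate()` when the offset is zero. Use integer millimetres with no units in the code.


translate([356, 348, 411]) cube([1864, 381, 36]);
translate([356, 348, 0]) cube([50, 50, 411]);
translate([356, 679, 0]) cube([50, 50, 411]);
translate([2170, 348, 0]) cube([50, 50, 411]);
translate([2170, 679, 0]) cube([50, 50, 411]);


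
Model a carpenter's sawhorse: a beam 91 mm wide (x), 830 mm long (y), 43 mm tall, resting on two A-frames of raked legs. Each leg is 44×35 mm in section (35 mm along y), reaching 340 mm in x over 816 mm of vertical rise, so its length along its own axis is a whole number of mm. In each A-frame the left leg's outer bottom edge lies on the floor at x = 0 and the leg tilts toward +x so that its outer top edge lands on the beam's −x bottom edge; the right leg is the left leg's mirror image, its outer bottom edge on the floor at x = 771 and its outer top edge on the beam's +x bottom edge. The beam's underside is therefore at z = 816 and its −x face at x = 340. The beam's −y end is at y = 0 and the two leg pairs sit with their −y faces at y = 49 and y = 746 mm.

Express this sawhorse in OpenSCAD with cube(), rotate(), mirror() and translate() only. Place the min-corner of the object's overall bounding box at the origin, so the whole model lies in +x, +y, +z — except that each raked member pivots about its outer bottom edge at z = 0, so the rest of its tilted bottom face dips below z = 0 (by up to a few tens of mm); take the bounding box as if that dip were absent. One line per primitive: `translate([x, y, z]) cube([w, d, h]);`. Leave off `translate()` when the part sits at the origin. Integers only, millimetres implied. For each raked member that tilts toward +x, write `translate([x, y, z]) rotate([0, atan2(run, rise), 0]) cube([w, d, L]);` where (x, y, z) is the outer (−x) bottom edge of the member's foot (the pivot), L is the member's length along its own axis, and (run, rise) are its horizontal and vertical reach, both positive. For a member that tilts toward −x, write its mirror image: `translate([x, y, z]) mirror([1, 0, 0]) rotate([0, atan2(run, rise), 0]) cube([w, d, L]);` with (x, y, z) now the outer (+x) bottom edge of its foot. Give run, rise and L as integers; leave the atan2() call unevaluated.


translate([340, 0, 816]) cube([91, 830, 43]);
translate([0, 49, 0]) rotate([0, atan2(340, 816), 0]) cube([44, 35, 884]);
translate([771, 49, 0]) mirror([1, 0, 0]) rotate([0, atan2(340, 816), 0]) cube([44, 35, 884]);
translate([0, 746, 0]) rotate([0, atan2(340, 816), 0]) cube([44, 35, 884]);
translate([771, 746, 0]) mirror([1, 0, 0]) rotate([0, atan2(340, 816), 0]) cube([44, 35, 884]);


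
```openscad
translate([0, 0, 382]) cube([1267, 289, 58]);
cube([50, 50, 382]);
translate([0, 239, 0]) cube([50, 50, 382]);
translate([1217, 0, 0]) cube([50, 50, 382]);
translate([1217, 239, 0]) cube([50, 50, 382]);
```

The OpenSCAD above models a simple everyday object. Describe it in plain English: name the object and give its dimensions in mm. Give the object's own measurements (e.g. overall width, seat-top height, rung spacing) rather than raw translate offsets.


A bench: a 1267×289 mm seat slab, 58 mm thick, top at z = 440 mm, on four 50×50 mm square legs flush with the seat corners and standing on z = 0.


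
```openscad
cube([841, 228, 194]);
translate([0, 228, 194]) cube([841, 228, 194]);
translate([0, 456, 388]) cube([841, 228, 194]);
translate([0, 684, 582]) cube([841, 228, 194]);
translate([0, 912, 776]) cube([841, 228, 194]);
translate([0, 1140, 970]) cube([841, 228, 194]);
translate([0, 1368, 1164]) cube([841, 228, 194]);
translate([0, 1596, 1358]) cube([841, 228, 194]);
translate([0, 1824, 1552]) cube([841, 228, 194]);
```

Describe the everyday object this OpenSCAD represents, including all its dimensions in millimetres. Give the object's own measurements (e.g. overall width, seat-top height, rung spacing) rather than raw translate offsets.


A straight staircase of 9 solid steps. Each step is 841 mm wide (x), 228 mm deep (y, the going) and 194 mm tall (the rise). The first step rests on the floor; each subsequent step sits one going further in +y and one rise higher in +z, directly behind and above the previous step with no overlap.


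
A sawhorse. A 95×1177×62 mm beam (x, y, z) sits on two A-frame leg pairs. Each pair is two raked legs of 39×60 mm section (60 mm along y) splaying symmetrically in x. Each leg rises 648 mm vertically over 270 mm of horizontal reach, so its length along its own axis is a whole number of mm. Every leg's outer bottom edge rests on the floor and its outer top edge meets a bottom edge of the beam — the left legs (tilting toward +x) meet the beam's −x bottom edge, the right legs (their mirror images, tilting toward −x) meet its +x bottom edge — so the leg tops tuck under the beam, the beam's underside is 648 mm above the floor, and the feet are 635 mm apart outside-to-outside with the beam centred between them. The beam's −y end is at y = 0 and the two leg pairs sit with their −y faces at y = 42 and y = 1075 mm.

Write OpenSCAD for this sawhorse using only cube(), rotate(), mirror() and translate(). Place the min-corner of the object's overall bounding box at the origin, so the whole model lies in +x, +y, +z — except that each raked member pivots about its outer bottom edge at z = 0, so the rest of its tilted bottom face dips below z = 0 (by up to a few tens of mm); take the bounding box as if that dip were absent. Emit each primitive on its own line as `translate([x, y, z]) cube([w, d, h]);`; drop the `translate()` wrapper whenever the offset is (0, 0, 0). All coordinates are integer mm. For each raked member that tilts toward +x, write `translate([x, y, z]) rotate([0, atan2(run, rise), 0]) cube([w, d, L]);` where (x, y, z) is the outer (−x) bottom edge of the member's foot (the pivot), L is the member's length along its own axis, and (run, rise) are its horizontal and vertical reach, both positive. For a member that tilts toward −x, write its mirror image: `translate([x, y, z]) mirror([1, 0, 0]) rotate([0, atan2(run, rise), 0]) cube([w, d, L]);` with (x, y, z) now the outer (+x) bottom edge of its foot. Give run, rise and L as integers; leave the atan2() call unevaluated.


translate([270, 0, 648]) cube([95, 1177, 62]);
translate([0, 42, 0]) rotate([0, atan2(270, 648), 0]) cube([39, 60, 702]);
translate([635, 42, 0]) mirror([1, 0, 0]) rotate([0, atan2(270, 648), 0]) cube([39, 60, 702]);
translate([0, 1075, 0]) rotate([0, atan2(270, 648), 0]) cube([39, 60, 702]);
translate([635, 1075, 0]) mirror([1, 0, 0]) rotate([0, atan2(270, 648), 0]) cube([39, 60, 702]);


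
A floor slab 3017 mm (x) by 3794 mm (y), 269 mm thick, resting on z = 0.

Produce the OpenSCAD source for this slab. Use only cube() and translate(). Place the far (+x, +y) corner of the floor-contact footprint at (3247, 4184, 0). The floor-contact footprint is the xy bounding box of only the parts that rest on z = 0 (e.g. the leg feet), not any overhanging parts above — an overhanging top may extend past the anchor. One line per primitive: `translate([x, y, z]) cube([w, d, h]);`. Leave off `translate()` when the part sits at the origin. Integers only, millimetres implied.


translate([230, 390, 0]) cube([3017, 3794, 269]);


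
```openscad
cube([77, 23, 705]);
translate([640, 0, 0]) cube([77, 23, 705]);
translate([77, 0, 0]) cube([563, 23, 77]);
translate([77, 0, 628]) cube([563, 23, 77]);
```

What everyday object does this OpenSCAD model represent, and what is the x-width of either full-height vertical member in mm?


A picture frame. The border width is 77 mm.

Four thin pieces enclosing a rectangular opening — a picture frame. The two full-height stiles are 705 mm tall; the top rail sits at z = 628 and is 77 mm tall, so the border above the opening is 705 − 628 = 77 mm, matching the stile x-width.


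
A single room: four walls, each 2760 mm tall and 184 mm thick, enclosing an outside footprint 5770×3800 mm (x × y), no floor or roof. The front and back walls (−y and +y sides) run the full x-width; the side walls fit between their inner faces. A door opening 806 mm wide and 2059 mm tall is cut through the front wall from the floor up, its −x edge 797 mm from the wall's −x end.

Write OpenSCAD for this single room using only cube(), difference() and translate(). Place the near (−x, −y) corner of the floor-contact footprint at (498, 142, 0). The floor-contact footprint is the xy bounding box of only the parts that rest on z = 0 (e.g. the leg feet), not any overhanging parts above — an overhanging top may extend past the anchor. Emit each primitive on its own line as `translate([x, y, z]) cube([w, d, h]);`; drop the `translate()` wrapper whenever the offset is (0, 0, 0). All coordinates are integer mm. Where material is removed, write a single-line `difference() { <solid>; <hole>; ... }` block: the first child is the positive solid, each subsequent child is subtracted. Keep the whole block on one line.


difference() { translate([498, 142, 0]) cube([5770, 184, 2760]); translate([1295, 142, 0]) cube([806, 184, 2059]); }
translate([498, 3758, 0]) cube([5770, 184, 2760]);
translate([498, 326, 0]) cube([184, 3432, 2760]);
translate([6084, 326, 0]) cube([184, 3432, 2760]);


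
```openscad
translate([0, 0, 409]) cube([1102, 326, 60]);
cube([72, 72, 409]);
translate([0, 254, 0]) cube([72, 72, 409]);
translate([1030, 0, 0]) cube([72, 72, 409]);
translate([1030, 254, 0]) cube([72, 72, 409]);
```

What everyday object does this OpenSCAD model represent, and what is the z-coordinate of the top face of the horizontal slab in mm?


A bench. The seat-top height is 469 mm.

A long slab on four corner posts — a bench. The slab sits at z = 409 with thickness 60, so the top is 409 + 60 = 469 mm.


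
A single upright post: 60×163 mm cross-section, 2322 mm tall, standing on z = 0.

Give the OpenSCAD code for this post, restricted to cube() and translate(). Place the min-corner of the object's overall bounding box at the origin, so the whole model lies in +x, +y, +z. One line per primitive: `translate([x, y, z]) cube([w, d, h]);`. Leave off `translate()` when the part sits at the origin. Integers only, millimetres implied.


cube([60, 163, 2322]);


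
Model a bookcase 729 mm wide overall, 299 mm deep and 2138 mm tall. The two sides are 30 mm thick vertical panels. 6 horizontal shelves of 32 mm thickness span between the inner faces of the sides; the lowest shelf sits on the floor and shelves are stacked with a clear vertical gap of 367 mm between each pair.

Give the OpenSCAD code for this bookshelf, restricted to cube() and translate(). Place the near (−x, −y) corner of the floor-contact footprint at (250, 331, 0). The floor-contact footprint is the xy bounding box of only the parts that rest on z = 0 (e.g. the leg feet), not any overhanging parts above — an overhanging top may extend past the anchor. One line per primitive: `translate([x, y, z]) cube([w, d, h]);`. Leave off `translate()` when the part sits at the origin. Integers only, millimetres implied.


translate([250, 331, 0]) cube([30, 299, 2138]);
translate([949, 331, 0]) cube([30, 299, 2138]);
translate([280, 331, 0]) cube([669, 299, 32]);
translate([280, 331, 399]) cube([669, 299, 32]);
translate([280, 331, 798]) cube([669, 299, 32]);
translate([280, 331, 1197]) cube([669, 299, 32]);
translate([280, 331, 1596]) cube([669, 299, 32]);
translate([280, 331, 1995]) cube([669, 299, 32]);


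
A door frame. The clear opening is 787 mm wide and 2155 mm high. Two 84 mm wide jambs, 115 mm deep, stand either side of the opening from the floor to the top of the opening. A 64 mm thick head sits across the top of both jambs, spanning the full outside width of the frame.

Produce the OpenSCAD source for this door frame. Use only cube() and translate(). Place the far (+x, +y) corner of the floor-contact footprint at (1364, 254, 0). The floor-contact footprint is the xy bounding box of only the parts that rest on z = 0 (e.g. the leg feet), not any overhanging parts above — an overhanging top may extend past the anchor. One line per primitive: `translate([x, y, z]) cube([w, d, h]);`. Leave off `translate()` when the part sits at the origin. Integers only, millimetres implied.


translate([409, 139, 0]) cube([84, 115, 2155]);
translate([1280, 139, 0]) cube([84, 115, 2155]);
translate([409, 139, 2155]) cube([955, 115, 64]);


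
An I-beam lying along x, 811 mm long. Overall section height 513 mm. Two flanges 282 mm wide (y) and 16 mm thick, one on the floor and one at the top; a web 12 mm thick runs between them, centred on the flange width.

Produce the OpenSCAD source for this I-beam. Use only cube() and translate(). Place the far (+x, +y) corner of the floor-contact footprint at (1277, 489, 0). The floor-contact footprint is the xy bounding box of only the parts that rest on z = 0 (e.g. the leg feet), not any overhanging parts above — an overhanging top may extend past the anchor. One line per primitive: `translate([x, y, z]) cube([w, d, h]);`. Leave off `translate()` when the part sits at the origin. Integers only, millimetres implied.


translate([466, 207, 0]) cube([811, 282, 16]);
translate([466, 342, 16]) cube([811, 12, 481]);
translate([466, 207, 497]) cube([811, 282, 16]);


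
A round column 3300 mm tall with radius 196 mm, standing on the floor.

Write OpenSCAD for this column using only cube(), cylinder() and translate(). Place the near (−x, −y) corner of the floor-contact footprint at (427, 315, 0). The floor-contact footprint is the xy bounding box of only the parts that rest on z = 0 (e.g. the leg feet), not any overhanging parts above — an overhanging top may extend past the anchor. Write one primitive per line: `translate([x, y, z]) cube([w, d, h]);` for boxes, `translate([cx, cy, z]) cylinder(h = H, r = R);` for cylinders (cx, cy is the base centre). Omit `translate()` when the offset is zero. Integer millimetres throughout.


translate([623, 511, 0]) cylinder(h = 3300, r = 196);


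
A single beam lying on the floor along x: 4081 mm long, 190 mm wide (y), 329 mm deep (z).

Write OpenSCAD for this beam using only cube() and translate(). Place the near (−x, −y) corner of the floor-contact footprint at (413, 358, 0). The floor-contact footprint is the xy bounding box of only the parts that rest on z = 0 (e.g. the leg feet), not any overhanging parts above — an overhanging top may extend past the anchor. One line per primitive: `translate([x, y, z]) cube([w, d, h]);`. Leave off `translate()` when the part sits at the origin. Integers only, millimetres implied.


translate([413, 358, 0]) cube([4081, 190, 329]);


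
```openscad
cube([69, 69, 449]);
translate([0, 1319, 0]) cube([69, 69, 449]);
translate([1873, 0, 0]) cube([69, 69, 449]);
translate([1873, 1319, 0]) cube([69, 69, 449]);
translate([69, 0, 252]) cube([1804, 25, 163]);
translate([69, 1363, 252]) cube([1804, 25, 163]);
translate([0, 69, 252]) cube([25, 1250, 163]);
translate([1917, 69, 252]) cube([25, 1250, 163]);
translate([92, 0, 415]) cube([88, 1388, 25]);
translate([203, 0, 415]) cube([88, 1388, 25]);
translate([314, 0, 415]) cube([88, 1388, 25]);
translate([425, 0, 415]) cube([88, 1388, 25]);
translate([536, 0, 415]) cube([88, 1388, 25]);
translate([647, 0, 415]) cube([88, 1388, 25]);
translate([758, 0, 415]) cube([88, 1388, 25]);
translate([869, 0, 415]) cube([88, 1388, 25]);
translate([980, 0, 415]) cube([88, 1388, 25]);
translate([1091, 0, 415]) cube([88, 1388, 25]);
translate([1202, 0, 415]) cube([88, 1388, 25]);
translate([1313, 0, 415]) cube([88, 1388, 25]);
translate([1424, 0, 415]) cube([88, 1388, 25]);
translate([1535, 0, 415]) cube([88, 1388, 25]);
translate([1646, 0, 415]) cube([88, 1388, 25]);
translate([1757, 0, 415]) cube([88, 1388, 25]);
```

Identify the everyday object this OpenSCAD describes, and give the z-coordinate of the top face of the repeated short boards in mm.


A bed frame. The slat-top height is 440 mm.

Four posts, four rails, and a row of slats — a bed frame. Slats sit on the rails at z = 252 + 163 = 415; with slat thickness 25, the top is 440 mm.


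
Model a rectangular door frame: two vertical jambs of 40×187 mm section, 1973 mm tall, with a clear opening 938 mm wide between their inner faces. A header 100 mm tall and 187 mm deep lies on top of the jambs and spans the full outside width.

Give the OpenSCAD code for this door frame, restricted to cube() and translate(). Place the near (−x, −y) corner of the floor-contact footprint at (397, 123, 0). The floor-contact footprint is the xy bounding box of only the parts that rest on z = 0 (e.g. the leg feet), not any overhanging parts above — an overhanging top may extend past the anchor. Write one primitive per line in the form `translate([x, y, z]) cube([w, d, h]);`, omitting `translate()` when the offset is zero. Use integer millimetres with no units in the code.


translate([397, 123, 0]) cube([40, 187, 1973]);
translate([1375, 123, 0]) cube([40, 187, 1973]);
translate([397, 123, 1973]) cube([1018, 187, 100]);


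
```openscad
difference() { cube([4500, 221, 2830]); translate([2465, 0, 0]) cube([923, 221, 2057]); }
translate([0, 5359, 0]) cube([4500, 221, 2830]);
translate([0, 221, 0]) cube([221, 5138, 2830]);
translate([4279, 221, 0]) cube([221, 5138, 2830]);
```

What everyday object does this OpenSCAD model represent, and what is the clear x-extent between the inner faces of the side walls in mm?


A single room. The interior width is 4058 mm.

Four walls enclosing a rectangle with a door in the front wall — a room. Outside width 4500 minus two 221 mm walls gives 4058 mm.


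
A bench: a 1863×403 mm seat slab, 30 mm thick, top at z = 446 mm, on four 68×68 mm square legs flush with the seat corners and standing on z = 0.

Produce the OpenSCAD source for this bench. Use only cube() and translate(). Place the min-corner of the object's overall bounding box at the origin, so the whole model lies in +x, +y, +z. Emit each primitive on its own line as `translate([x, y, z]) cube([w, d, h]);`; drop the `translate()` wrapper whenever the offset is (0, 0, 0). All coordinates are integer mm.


translate([0, 0, 416]) cube([1863, 403, 30]);
cube([68, 68, 416]);
translate([0, 335, 0]) cube([68, 68, 416]);
translate([1795, 0, 0]) cube([68, 68, 416]);
translate([1795, 335, 0]) cube([68, 68, 416]);


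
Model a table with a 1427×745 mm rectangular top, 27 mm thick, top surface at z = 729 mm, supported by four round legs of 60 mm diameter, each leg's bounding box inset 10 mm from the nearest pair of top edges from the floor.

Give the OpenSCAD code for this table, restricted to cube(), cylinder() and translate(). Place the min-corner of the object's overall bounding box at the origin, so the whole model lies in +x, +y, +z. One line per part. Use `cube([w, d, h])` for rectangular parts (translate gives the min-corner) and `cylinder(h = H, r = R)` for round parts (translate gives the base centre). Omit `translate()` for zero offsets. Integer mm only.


translate([0, 0, 702]) cube([1427, 745, 27]);
translate([40, 40, 0]) cylinder(h = 702, r = 30);
translate([1387, 40, 0]) cylinder(h = 702, r = 30);
translate([40, 705, 0]) cylinder(h = 702, r = 30);
translate([1387, 705, 0]) cylinder(h = 702, r = 30);


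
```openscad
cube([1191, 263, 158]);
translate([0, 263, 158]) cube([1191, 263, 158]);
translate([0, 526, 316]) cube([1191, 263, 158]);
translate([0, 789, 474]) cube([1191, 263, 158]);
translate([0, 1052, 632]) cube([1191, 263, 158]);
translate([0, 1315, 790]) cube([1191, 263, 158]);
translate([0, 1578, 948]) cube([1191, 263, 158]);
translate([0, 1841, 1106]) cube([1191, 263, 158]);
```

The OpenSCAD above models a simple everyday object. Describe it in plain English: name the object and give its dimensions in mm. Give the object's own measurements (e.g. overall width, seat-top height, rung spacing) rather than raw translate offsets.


A straight staircase of 8 solid steps. Each step is 1191 mm wide (x), 263 mm deep (y, the going) and 158 mm tall (the rise). The first step rests on the floor; each subsequent step sits one going further in +y and one rise higher in +z, directly behind and above the previous step with no overlap.


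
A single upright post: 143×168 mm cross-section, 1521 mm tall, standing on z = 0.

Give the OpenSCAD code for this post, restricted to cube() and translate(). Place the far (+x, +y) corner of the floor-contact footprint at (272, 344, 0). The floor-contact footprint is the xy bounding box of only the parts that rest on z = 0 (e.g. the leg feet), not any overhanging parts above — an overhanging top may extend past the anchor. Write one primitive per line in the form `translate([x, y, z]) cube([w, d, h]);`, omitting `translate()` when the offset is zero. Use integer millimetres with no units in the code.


translate([129, 176, 0]) cube([143, 168, 1521]);


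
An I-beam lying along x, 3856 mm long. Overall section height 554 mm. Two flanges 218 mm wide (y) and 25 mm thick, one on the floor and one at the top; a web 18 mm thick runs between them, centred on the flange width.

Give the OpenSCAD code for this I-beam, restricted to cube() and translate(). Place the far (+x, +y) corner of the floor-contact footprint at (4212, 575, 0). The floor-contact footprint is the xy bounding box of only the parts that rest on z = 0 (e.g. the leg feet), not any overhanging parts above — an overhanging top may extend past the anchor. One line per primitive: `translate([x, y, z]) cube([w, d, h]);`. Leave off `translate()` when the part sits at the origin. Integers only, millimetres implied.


translate([356, 357, 0]) cube([3856, 218, 25]);
translate([356, 457, 25]) cube([3856, 18, 504]);
translate([356, 357, 529]) cube([3856, 218, 25]);


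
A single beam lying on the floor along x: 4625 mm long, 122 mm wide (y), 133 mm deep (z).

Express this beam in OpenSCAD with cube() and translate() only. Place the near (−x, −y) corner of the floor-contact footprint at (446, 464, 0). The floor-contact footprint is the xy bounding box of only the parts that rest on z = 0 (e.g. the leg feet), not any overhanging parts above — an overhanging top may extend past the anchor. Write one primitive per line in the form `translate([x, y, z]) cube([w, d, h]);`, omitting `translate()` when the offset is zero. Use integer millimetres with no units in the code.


translate([446, 464, 0]) cube([4625, 122, 133]);


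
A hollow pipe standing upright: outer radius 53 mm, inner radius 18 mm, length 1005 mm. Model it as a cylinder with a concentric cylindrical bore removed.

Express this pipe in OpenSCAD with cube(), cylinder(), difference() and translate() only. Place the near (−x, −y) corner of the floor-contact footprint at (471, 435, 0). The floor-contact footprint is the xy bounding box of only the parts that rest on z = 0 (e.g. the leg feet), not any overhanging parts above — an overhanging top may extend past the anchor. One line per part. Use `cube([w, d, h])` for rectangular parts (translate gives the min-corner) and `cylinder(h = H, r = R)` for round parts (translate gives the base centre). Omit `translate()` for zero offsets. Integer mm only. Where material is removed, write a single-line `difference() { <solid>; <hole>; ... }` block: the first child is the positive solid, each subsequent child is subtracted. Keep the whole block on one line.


difference() { translate([524, 488, 0]) cylinder(h = 1005, r = 53); translate([524, 488, 0]) cylinder(h = 1005, r = 18); }
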